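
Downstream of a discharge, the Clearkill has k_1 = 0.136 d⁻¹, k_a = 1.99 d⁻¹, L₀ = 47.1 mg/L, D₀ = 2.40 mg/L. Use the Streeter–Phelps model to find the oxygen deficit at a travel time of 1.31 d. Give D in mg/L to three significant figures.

k_1 L₀/(k_a−k_1) = 0.136×47.1/(1.99−0.136) = 6.406/1.854 = 3.455 mg/L.
e^(−k_1 t) = e^(−0.136×1.310) = 0.8368; e^(−k_a t) = e^(−1.99×1.310) = 0.07376.
D = 3.455 × (0.8368 − 0.07376) + 2.40 × 0.07376 = 2.636 + 0.1770 = 2.813 mg/L.

D ≈ 2.81 mg/L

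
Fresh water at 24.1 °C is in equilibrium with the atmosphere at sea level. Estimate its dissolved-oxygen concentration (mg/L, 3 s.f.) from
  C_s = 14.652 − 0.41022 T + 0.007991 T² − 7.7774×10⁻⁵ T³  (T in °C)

C_s ≈ 8.32 mg/L

C_s = 14.652 − 0.41022×24.1 + 0.007991×24.1² − 7.7774×10⁻⁵×24.1³ = 8.318 mg/L.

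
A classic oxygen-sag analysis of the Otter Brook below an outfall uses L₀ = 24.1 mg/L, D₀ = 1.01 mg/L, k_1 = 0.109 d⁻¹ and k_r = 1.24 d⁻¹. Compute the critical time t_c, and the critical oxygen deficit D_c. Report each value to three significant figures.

t_c ≈ 1.65 d; D_c ≈ 1.77 mg/L

t_c = [1/(k_r−k_1)] ln[(k_r/k_1)(1 − D₀(k_r−k_1)/(k_1 L₀))]
= [1/(1.24−0.109)] ln[(1.24/0.109)(1 − 1.01×1.131/(0.109×24.1))]
= (1/1.131) ln[11.38 × 0.5651] = 0.8842 × ln(6.429) = 0.8842 × 1.861 = 1.645 d.
L(t_c) = L₀ e^(−k_1 t_c) = 24.1 × 0.8358 = 20.14 mg/L, and at the critical point k_r D_c = k_1 L, so D_c = (0.109/1.24) × 20.14 = 1.771 mg/L.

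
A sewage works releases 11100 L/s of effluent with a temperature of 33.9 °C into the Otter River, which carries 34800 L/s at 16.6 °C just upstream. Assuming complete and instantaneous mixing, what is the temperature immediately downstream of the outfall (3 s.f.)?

20.8 °C

Flow-weighted mixing: C = (Q_r C_r + Q_w C_w)/(Q_r + Q_w)
= (34800×16.6 + 11100×33.9)/(34800 + 11100) = 954000/45900 = 20.78 °C.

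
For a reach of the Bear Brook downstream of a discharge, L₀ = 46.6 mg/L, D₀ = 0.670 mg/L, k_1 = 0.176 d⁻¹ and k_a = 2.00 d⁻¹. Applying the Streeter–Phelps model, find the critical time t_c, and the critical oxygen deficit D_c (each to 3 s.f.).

With k_a/k_1 = 11.36 and 1 − D₀(k_a−k_1)/(k_1 L₀) = 0.8510,
t_c = ln(11.36 × 0.8510) / (2.00 − 0.176) = ln(9.670) / 1.824 = 2.269/1.824 = 1.244 d.
L(t_c) = L₀ e^(−k_1 t_c) = 46.6 × 0.8034 = 37.44 mg/L, and at the critical point k_a D_c = k_1 L, so D_c = (0.176/2.00) × 37.44 = 3.294 mg/L.

t_c ≈ 1.24 d; D_c ≈ 3.29 mg/L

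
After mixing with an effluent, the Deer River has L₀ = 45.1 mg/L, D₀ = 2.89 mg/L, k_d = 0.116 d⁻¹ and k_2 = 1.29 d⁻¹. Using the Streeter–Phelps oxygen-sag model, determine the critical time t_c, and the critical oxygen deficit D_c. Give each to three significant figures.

t_c ≈ 1.16 d; D_c ≈ 3.54 mg/L

At the critical point dD/dt = 0, so k_d L₀ e^(−k_d t) = k_2 D. Substituting D(t) from the Streeter–Phelps equation and solving for t gives
t_c = ln[(k_2/k_d)(1 − D₀(k_2−k_d)/(k_d L₀))] / (k_2−k_d).
Here k_2−k_d = 1.174 d⁻¹ and 1 − D₀(k_2−k_d)/(k_d L₀) = 1 − 2.89×1.174/(0.116×45.1) = 0.3515, so
t_c = ln(11.12 × 0.3515) / 1.174 = 1.363 / 1.174 = 1.161 d.
L(t_c) = L₀ e^(−k_d t_c) = 45.1 × 0.8740 = 39.42 mg/L, and at the critical point k_2 D_c = k_d L, so D_c = (0.116/1.29) × 39.42 = 3.544 mg/L.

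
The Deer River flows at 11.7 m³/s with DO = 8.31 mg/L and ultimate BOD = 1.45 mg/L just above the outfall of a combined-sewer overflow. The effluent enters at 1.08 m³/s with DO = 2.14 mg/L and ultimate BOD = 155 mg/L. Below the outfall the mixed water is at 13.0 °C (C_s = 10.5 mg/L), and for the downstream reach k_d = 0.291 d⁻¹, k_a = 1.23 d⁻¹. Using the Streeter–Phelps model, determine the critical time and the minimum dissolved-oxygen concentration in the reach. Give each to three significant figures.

Mixed DO = (11.7×8.31 + 1.08×2.14)/(11.7+1.08) = 99.54/12.78 = 7.789 mg/L.
Mixed L₀ = (11.7×1.45 + 1.08×155)/(12.78) = 184.4/12.78 = 14.43 mg/L.
Initial deficit D₀ = C_s − DO₀ = 10.5 − 7.789 = 2.711 mg/L.
t_c = (1/0.9390) ln[(1.23/0.291)(1 − 2.711×0.9390/(0.291×14.43))] = 1.065 × ln(1.663) = 0.5419 d.
D_c = (0.291/1.23) × 14.43 × e^(−0.291×0.5419) = 0.2366 × 14.43 × 0.8541 = 2.915 mg/L.
Minimum DO = 10.5 − 2.915 = 7.585 mg/L.

t_c ≈ 0.542 d; minimum DO ≈ 7.58 mg/L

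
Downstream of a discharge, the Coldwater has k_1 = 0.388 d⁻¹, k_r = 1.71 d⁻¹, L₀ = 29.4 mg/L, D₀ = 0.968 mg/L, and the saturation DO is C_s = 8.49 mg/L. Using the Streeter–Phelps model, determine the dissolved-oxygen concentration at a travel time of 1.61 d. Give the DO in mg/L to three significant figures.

k_1 L₀/(k_r−k_1) = 0.388×29.4/(1.71−0.388) = 11.41/1.322 = 8.629 mg/L.
e^(−k_1 t) = e^(−0.388×1.610) = 0.5354; e^(−k_r t) = e^(−1.71×1.610) = 0.06373.
D = 8.629 × (0.5354 − 0.06373) + 0.968 × 0.06373 = 4.070 + 0.06169 = 4.132 mg/L.
DO = C_s − D = 8.49 − 4.132 = 4.358 mg/L.

DO ≈ 4.36 mg/L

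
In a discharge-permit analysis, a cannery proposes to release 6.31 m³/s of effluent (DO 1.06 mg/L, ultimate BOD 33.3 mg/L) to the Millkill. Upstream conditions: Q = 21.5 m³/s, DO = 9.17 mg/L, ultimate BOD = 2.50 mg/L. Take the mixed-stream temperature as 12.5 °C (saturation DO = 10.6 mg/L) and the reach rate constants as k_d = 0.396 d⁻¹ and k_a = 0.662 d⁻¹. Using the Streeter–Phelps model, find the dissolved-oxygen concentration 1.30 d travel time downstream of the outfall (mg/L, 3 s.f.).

DO ≈ 6.75 mg/L

Mixed DO = (21.5×9.17 + 6.31×1.06)/(21.5+6.31) = 203.8/27.81 = 7.330 mg/L.
Mixed L₀ = (21.5×2.50 + 6.31×33.3)/(27.81) = 263.9/27.81 = 9.488 mg/L.
Initial deficit D₀ = C_s − DO₀ = 10.6 − 7.330 = 3.270 mg/L.
D(1.30) = [0.396×9.488/(0.662−0.396)](e^(−0.396×1.30) − e^(−0.662×1.30)) + 3.270 e^(−0.662×1.30)
= 14.13 × (0.5976 − 0.4229) + 3.270 × 0.4229 = 3.851 mg/L.
DO = 10.6 − 3.851 = 6.749 mg/L.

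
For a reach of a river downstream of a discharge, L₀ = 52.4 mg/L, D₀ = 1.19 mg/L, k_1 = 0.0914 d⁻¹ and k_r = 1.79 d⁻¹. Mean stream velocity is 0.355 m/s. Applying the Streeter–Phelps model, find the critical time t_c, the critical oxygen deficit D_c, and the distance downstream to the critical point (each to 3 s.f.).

At the critical point dD/dt = 0, so k_1 L₀ e^(−k_1 t) = k_r D. Substituting D(t) from the Streeter–Phelps equation and solving for t gives
t_c = ln[(k_r/k_1)(1 − D₀(k_r−k_1)/(k_1 L₀))] / (k_r−k_1).
Here k_r−k_1 = 1.699 d⁻¹ and 1 − D₀(k_r−k_1)/(k_1 L₀) = 1 − 1.19×1.699/(0.0914×52.4) = 0.5780, so
t_c = ln(19.58 × 0.5780) / 1.699 = 2.426 / 1.699 = 1.429 d.
D_c = (k_1/k_r) L₀ e^(−k_1 t_c) = (0.0914/1.79) × 52.4 × e^(−0.0914×1.429) = 0.05106 × 52.4 × 0.8776 = 2.348 mg/L.
x_c = v t_c = 0.355 m/s × 1.429 d × 86400 s/d = 43820 m ≈ 43.8 km.

t_c ≈ 1.43 d; D_c ≈ 2.35 mg/L; x_c ≈ 43.8 km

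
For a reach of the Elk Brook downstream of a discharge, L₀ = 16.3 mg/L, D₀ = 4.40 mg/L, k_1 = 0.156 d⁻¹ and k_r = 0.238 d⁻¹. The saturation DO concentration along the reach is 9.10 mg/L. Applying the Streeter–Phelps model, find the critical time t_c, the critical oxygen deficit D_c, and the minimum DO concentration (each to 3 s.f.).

At the critical point dD/dt = 0, so k_1 L₀ e^(−k_1 t) = k_r D. Substituting D(t) from the Streeter–Phelps equation and solving for t gives
t_c = ln[(k_r/k_1)(1 − D₀(k_r−k_1)/(k_1 L₀))] / (k_r−k_1).
Here k_r−k_1 = 0.08200 d⁻¹ and 1 − D₀(k_r−k_1)/(k_1 L₀) = 1 − 4.40×0.08200/(0.156×16.3) = 0.8581, so
t_c = ln(1.526 × 0.8581) / 0.08200 = 0.2694 / 0.08200 = 3.285 d.
D_c = (k_1/k_r) L₀ e^(−k_1 t_c) = (0.156/0.238) × 16.3 × e^(−0.156×3.285) = 0.6555 × 16.3 × 0.5990 = 6.400 mg/L.
Minimum DO = C_s − D_c = 9.10 − 6.400 = 2.700 mg/L.

t_c ≈ 3.29 d; D_c ≈ 6.40 mg/L; min DO ≈ 2.70 mg/L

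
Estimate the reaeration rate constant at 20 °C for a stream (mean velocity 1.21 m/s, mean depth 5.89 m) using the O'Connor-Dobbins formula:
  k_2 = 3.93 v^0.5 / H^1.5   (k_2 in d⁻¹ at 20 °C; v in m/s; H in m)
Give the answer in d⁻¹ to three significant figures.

k_2 ≈ 0.302 d⁻¹

k_2 = 3.93 × 1.21^0.5 / 5.89^1.5 = 3.93 × 1.100 / 14.29 = 0.3024 d⁻¹.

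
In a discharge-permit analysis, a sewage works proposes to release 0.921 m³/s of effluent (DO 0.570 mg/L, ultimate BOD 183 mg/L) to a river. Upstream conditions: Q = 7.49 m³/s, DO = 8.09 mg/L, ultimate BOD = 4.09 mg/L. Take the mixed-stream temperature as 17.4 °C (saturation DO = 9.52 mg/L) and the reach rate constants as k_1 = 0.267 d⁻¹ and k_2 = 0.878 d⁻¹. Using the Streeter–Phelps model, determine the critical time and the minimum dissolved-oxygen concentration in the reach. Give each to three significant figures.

Mixed DO = (7.49×8.09 + 0.921×0.570)/(7.49+0.921) = 61.12/8.411 = 7.267 mg/L.
Mixed L₀ = (7.49×4.09 + 0.921×183)/(8.411) = 199.2/8.411 = 23.68 mg/L.
Initial deficit D₀ = C_s − DO₀ = 9.52 − 7.267 = 2.253 mg/L.
t_c = (1/0.6110) ln[(0.878/0.267)(1 − 2.253×0.6110/(0.267×23.68))] = 1.637 × ln(2.572) = 1.546 d.
D_c = (0.267/0.878) × 23.68 × e^(−0.267×1.546) = 0.3041 × 23.68 × 0.6618 = 4.765 mg/L.
Minimum DO = 9.52 − 4.765 = 4.755 mg/L.

t_c ≈ 1.55 d; minimum DO ≈ 4.75 mg/L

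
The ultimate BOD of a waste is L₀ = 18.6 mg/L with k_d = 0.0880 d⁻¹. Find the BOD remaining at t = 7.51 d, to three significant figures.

L ≈ 9.60 mg/L

L_t = L₀ e^(−k_d t) = 18.6 × e^(−0.0880×7.51) = 18.6 × 0.5164 = 9.605 mg/L.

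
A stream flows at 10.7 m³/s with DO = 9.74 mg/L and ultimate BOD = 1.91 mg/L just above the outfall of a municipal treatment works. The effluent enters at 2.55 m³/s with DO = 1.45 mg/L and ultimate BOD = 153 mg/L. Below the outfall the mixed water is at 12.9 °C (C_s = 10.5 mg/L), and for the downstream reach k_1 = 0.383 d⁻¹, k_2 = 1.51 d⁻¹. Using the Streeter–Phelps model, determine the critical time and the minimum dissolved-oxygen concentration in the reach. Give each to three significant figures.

t_c ≈ 0.993 d; minimum DO ≈ 5.13 mg/L

Mixed DO = (10.7×9.74 + 2.55×1.45)/(10.7+2.55) = 107.9/13.25 = 8.145 mg/L.
Mixed L₀ = (10.7×1.91 + 2.55×153)/(13.25) = 410.6/13.25 = 30.99 mg/L.
Initial deficit D₀ = C_s − DO₀ = 10.5 − 8.145 = 2.355 mg/L.
t_c = (1/1.127) ln[(1.51/0.383)(1 − 2.355×1.127/(0.383×30.99))] = 0.8873 × ln(3.061) = 0.9926 d.
D_c = (0.383/1.51) × 30.99 × e^(−0.383×0.9926) = 0.2536 × 30.99 × 0.6837 = 5.374 mg/L.
Minimum DO = 10.5 − 5.374 = 5.126 mg/L.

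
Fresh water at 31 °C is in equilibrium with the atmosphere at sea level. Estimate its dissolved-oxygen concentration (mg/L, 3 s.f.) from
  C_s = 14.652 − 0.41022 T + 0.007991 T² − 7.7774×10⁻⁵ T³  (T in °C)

C_s ≈ 7.30 mg/L

C_s = 14.652 − 0.41022×31 + 0.007991×31² − 7.7774×10⁻⁵×31³ = 7.298 mg/L.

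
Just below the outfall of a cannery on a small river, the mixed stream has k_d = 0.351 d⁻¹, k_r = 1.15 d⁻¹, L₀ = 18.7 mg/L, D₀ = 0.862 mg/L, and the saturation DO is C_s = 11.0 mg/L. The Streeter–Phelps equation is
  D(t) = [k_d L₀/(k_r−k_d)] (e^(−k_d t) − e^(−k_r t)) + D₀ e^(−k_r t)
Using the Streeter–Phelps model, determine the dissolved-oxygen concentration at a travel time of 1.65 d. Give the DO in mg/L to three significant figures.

DO ≈ 7.50 mg/L

k_d L₀/(k_r−k_d) = 0.351×18.7/(1.15−0.351) = 6.564/0.7990 = 8.215 mg/L.
e^(−k_d t) = e^(−0.351×1.650) = 0.5604; e^(−k_r t) = e^(−1.15×1.650) = 0.1499.
D = 8.215 × (0.5604 − 0.1499) + 0.862 × 0.1499 = 3.372 + 0.1293 = 3.501 mg/L.
DO = C_s − D = 11.0 − 3.501 = 7.499 mg/L.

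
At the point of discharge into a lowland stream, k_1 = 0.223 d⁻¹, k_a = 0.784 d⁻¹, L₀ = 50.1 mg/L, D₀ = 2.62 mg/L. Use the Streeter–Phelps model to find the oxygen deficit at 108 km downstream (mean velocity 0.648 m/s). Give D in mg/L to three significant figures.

Travel time t = x/v = 108 km / (0.648 m/s) = 108000 m / 0.648 m/s = 166700 s = 1.929 d.
k_1 L₀/(k_a−k_1) = 0.223×50.1/(0.784−0.223) = 11.17/0.5610 = 19.91 mg/L.
e^(−k_1 t) = e^(−0.223×1.929) = 0.6504; e^(−k_a t) = e^(−0.784×1.929) = 0.2204.
D = 19.91 × (0.6504 − 0.2204) + 2.62 × 0.2204 = 8.564 + 0.5774 = 9.141 mg/L.

D ≈ 9.14 mg/L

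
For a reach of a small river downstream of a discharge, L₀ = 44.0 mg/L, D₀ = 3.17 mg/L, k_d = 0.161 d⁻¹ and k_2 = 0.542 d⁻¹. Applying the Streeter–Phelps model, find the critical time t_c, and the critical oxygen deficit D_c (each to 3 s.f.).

With k_2/k_d = 3.366 and 1 − D₀(k_2−k_d)/(k_d L₀) = 0.8295,
t_c = ln(3.366 × 0.8295) / (0.542 − 0.161) = ln(2.793) / 0.3810 = 1.027/0.3810 = 2.695 d.
D_c = (k_d/k_2) L₀ e^(−k_d t_c) = (0.161/0.542) × 44.0 × e^(−0.161×2.695) = 0.2970 × 44.0 × 0.6479 = 8.469 mg/L.

t_c ≈ 2.70 d; D_c ≈ 8.47 mg/L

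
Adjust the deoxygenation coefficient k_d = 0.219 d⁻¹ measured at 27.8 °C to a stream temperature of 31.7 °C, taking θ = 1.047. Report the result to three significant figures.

k_d ≈ 0.262 d⁻¹

k_d(T₂) = k_d(T₁) · θ^(T₂−T₁) = 0.219 × 1.047^(31.7−27.8)
= 0.219 × 1.047^3.90 = 0.219 × 1.196 = 0.2620 d⁻¹.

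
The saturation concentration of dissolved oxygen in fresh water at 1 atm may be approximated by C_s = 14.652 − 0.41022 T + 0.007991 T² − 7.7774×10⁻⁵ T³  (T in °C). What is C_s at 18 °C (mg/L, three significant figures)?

C_s ≈ 9.40 mg/L

C_s = 14.652 − 0.41022×18 + 0.007991×18² − 7.7774×10⁻⁵×18³ = 9.404 mg/L.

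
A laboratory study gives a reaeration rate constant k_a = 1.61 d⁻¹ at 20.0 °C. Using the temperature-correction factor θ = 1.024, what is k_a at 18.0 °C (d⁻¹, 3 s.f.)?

k_a(T₂) = k_a(T₁) · θ^(T₂−T₁) = 1.61 × 1.024^(18.0−20.0)
= 1.61 × 1.024^-2.00 = 1.61 × 0.9537 = 1.535 d⁻¹.

k_a ≈ 1.54 d⁻¹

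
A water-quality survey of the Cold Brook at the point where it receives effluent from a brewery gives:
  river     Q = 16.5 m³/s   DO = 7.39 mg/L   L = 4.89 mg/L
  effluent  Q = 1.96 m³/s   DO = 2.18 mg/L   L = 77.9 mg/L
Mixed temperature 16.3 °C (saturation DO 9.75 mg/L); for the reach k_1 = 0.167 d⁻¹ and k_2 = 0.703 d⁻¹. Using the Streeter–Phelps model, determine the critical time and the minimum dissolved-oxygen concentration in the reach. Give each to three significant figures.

t_c ≈ 0.171 d; minimum DO ≈ 6.83 mg/L

Mixed DO = (16.5×7.39 + 1.96×2.18)/(16.5+1.96) = 126.2/18.46 = 6.837 mg/L.
Mixed L₀ = (16.5×4.89 + 1.96×77.9)/(18.46) = 233.4/18.46 = 12.64 mg/L.
Initial deficit D₀ = C_s − DO₀ = 9.75 − 6.837 = 2.913 mg/L.
t_c = (1/0.5360) ln[(0.703/0.167)(1 − 2.913×0.5360/(0.167×12.64))] = 1.866 × ln(1.096) = 0.1712 d.
D_c = (0.167/0.703) × 12.64 × e^(−0.167×0.1712) = 0.2376 × 12.64 × 0.9718 = 2.918 mg/L.
Minimum DO = 9.75 − 2.918 = 6.832 mg/L.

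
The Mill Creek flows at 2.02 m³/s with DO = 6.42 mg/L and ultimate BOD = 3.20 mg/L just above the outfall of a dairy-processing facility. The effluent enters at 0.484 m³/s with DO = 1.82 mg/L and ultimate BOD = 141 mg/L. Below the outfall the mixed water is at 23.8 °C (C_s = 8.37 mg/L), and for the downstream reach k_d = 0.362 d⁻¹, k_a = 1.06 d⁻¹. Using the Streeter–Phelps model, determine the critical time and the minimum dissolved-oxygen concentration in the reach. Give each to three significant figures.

Mixed DO = (2.02×6.42 + 0.484×1.82)/(2.02+0.484) = 13.85/2.504 = 5.531 mg/L.
Mixed L₀ = (2.02×3.20 + 0.484×141)/(2.504) = 74.71/2.504 = 29.84 mg/L.
Initial deficit D₀ = C_s − DO₀ = 8.37 − 5.531 = 2.839 mg/L.
t_c = (1/0.6980) ln[(1.06/0.362)(1 − 2.839×0.6980/(0.362×29.84))] = 1.433 × ln(2.391) = 1.249 d.
D_c = (0.362/1.06) × 29.84 × e^(−0.362×1.249) = 0.3415 × 29.84 × 0.6363 = 6.483 mg/L.
Minimum DO = 8.37 − 6.483 = 1.887 mg/L.

t_c ≈ 1.25 d; minimum DO ≈ 1.89 mg/L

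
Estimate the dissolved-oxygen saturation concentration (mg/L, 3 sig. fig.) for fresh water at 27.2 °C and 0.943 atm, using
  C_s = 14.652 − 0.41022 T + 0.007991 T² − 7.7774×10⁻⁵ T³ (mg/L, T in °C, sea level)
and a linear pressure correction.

At sea level: C_s = 14.652 − 0.41022×27.2 + 0.007991×27.2² − 7.7774×10⁻⁵×27.2³ = 7.841 mg/L.
Pressure correction: C_s' = 7.841 × 0.943 = 7.394 mg/L.

C_s ≈ 7.39 mg/L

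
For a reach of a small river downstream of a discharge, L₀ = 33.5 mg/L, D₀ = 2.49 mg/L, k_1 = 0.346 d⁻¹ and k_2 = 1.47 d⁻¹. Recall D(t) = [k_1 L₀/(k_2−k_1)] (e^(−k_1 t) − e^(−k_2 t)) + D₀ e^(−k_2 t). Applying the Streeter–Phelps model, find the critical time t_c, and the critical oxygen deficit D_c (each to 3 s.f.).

With k_2/k_1 = 4.249 and 1 − D₀(k_2−k_1)/(k_1 L₀) = 0.7585,
t_c = ln(4.249 × 0.7585) / (1.47 − 0.346) = ln(3.223) / 1.124 = 1.170/1.124 = 1.041 d.
D_c = (k_1/k_2) L₀ e^(−k_1 t_c) = (0.346/1.47) × 33.5 × e^(−0.346×1.041) = 0.2354 × 33.5 × 0.6975 = 5.500 mg/L.

t_c ≈ 1.04 d; D_c ≈ 5.50 mg/L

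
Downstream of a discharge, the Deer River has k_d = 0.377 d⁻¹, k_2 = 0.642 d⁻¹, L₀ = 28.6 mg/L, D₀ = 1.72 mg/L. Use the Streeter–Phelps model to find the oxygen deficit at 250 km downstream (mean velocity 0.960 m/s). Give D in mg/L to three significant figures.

Travel time t = x/v = 250 km / (0.960 m/s) = 250000 m / 0.960 m/s = 260400 s = 3.014 d.
k_d L₀/(k_2−k_d) = 0.377×28.6/(0.642−0.377) = 10.78/0.2650 = 40.69 mg/L.
e^(−k_d t) = e^(−0.377×3.014) = 0.3210; e^(−k_2 t) = e^(−0.642×3.014) = 0.1444.
D = 40.69 × (0.3210 − 0.1444) + 1.72 × 0.1444 = 7.185 + 0.2484 = 7.433 mg/L.

D ≈ 7.43 mg/L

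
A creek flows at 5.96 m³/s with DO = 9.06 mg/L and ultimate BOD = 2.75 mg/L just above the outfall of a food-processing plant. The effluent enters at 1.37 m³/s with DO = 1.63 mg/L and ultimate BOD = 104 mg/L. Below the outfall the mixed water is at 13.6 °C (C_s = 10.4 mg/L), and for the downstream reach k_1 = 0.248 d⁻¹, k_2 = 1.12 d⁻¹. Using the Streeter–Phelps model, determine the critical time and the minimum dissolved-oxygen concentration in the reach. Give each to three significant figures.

t_c ≈ 1.06 d; minimum DO ≈ 6.71 mg/L

Mixed DO = (5.96×9.06 + 1.37×1.63)/(5.96+1.37) = 56.23/7.330 = 7.671 mg/L.
Mixed L₀ = (5.96×2.75 + 1.37×104)/(7.330) = 158.9/7.330 = 21.67 mg/L.
Initial deficit D₀ = C_s − DO₀ = 10.4 − 7.671 = 2.729 mg/L.
t_c = (1/0.8720) ln[(1.12/0.248)(1 − 2.729×0.8720/(0.248×21.67))] = 1.147 × ln(2.517) = 1.059 d.
D_c = (0.248/1.12) × 21.67 × e^(−0.248×1.059) = 0.2214 × 21.67 × 0.7691 = 3.691 mg/L.
Minimum DO = 10.4 − 3.691 = 6.709 mg/L.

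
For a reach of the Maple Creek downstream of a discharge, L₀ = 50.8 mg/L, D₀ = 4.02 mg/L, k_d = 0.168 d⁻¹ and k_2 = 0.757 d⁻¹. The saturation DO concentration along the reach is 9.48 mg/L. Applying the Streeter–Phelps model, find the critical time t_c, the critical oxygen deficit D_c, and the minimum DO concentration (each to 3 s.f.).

t_c ≈ 2.00 d; D_c ≈ 8.05 mg/L; min DO ≈ 1.43 mg/L

At the critical point dD/dt = 0, so k_d L₀ e^(−k_d t) = k_2 D. Substituting D(t) from the Streeter–Phelps equation and solving for t gives
t_c = ln[(k_2/k_d)(1 − D₀(k_2−k_d)/(k_d L₀))] / (k_2−k_d).
Here k_2−k_d = 0.5890 d⁻¹ and 1 − D₀(k_2−k_d)/(k_d L₀) = 1 − 4.02×0.5890/(0.168×50.8) = 0.7226, so
t_c = ln(4.506 × 0.7226) / 0.5890 = 1.180 / 0.5890 = 2.004 d.
L(t_c) = L₀ e^(−k_d t_c) = 50.8 × 0.7141 = 36.28 mg/L, and at the critical point k_2 D_c = k_d L, so D_c = (0.168/0.757) × 36.28 = 8.051 mg/L.
Minimum DO = C_s − D_c = 9.48 − 8.051 = 1.429 mg/L.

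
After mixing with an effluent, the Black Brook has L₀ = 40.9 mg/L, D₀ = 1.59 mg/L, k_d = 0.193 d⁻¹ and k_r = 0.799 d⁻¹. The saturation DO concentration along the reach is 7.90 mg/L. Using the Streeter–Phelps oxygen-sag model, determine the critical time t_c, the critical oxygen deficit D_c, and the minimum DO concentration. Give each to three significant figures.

t_c ≈ 2.13 d; D_c ≈ 6.55 mg/L; min DO ≈ 1.35 mg/L

t_c = [1/(k_r−k_d)] ln[(k_r/k_d)(1 − D₀(k_r−k_d)/(k_d L₀))]
= [1/(0.799−0.193)] ln[(0.799/0.193)(1 − 1.59×0.6060/(0.193×40.9))]
= (1/0.6060) ln[4.140 × 0.8779] = 1.650 × ln(3.635) = 1.650 × 1.290 = 2.130 d.
L(t_c) = L₀ e^(−k_d t_c) = 40.9 × 0.6630 = 27.12 mg/L, and at the critical point k_r D_c = k_d L, so D_c = (0.193/0.799) × 27.12 = 6.550 mg/L.
Minimum DO = C_s − D_c = 7.90 − 6.550 = 1.350 mg/L.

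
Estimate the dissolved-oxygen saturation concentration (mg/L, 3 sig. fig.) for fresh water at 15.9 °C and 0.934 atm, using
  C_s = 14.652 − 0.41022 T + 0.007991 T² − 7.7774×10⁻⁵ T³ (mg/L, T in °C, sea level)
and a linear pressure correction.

At sea level: C_s = 14.652 − 0.41022×15.9 + 0.007991×15.9² − 7.7774×10⁻⁵×15.9³ = 9.837 mg/L.
Pressure correction: C_s' = 9.837 × 0.934 = 9.188 mg/L.

C_s ≈ 9.19 mg/L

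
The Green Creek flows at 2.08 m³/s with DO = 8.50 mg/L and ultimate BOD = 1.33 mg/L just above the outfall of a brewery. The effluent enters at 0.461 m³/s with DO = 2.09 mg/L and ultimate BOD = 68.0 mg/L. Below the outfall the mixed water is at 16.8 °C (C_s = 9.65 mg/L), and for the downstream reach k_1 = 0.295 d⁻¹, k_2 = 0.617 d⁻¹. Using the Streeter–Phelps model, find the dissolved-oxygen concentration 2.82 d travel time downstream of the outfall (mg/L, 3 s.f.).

DO ≈ 6.05 mg/L

Mixed DO = (2.08×8.50 + 0.461×2.09)/(2.08+0.461) = 18.64/2.541 = 7.337 mg/L.
Mixed L₀ = (2.08×1.33 + 0.461×68.0)/(2.541) = 34.11/2.541 = 13.43 mg/L.
Initial deficit D₀ = C_s − DO₀ = 9.65 − 7.337 = 2.313 mg/L.
D(2.82) = [0.295×13.43/(0.617−0.295)](e^(−0.295×2.82) − e^(−0.617×2.82)) + 2.313 e^(−0.617×2.82)
= 12.30 × (0.4352 − 0.1755) + 2.313 × 0.1755 = 3.600 mg/L.
DO = 9.65 − 3.600 = 6.050 mg/L.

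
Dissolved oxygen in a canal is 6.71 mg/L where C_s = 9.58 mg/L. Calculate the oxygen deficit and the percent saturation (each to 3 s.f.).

D ≈ 2.87 mg/L; 70.0 % saturation

D = C_s − C = 9.58 − 6.71 = 2.87 mg/L.
% saturation = 6.71/9.58 × 100 = 70.0 %.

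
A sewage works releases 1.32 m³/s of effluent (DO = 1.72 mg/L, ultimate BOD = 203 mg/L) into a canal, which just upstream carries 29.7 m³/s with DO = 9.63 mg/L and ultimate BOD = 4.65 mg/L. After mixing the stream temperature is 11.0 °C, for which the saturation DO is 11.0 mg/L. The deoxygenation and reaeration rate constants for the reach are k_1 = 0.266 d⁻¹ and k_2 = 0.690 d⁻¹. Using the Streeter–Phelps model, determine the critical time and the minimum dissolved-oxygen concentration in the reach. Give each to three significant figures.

Mixed DO = (29.7×9.63 + 1.32×1.72)/(29.7+1.32) = 288.3/31.02 = 9.293 mg/L.
Mixed L₀ = (29.7×4.65 + 1.32×203)/(31.02) = 406.1/31.02 = 13.09 mg/L.
Initial deficit D₀ = C_s − DO₀ = 11.0 − 9.293 = 1.707 mg/L.
t_c = (1/0.4240) ln[(0.690/0.266)(1 − 1.707×0.4240/(0.266×13.09))] = 2.358 × ln(2.055) = 1.699 d.
D_c = (0.266/0.690) × 13.09 × e^(−0.266×1.699) = 0.3855 × 13.09 × 0.6364 = 3.212 mg/L.
Minimum DO = 11.0 − 3.212 = 7.788 mg/L.

t_c ≈ 1.70 d; minimum DO ≈ 7.79 mg/L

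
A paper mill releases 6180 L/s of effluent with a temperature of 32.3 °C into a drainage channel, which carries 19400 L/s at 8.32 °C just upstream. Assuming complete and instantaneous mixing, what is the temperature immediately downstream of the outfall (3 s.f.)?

Flow-weighted mixing: C = (Q_r C_r + Q_w C_w)/(Q_r + Q_w)
= (19400×8.32 + 6180×32.3)/(19400 + 6180) = 361000/25580 = 14.11 °C.

14.1 °C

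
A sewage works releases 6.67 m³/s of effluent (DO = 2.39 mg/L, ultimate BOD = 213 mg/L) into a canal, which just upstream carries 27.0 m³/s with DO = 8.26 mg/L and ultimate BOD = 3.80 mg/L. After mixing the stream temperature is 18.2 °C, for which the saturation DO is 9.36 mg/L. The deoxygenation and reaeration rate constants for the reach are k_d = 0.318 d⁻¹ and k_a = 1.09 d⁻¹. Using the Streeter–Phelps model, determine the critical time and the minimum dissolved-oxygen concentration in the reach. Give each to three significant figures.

Mixed DO = (27.0×8.26 + 6.67×2.39)/(27.0+6.67) = 239.0/33.67 = 7.097 mg/L.
Mixed L₀ = (27.0×3.80 + 6.67×213)/(33.67) = 1523/33.67 = 45.24 mg/L.
Initial deficit D₀ = C_s − DO₀ = 9.36 − 7.097 = 2.263 mg/L.
t_c = (1/0.7720) ln[(1.09/0.318)(1 − 2.263×0.7720/(0.318×45.24))] = 1.295 × ln(3.011) = 1.428 d.
D_c = (0.318/1.09) × 45.24 × e^(−0.318×1.428) = 0.2917 × 45.24 × 0.6350 = 8.382 mg/L.
Minimum DO = 9.36 − 8.382 = 0.9784 mg/L.

t_c ≈ 1.43 d; minimum DO ≈ 0.978 mg/L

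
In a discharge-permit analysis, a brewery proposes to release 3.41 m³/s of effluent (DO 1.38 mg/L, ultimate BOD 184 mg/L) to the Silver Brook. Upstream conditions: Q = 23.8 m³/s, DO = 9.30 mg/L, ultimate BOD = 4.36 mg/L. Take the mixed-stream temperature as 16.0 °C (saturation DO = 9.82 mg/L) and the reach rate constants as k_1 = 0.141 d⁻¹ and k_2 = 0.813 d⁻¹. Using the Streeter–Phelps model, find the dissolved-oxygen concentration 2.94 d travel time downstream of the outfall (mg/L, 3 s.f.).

DO ≈ 6.47 mg/L

Mixed DO = (23.8×9.30 + 3.41×1.38)/(23.8+3.41) = 226.0/27.21 = 8.307 mg/L.
Mixed L₀ = (23.8×4.36 + 3.41×184)/(27.21) = 731.2/27.21 = 26.87 mg/L.
Initial deficit D₀ = C_s − DO₀ = 9.82 − 8.307 = 1.513 mg/L.
D(2.94) = [0.141×26.87/(0.813−0.141)](e^(−0.141×2.94) − e^(−0.813×2.94)) + 1.513 e^(−0.813×2.94)
= 5.638 × (0.6606 − 0.09161) + 1.513 × 0.09161 = 3.347 mg/L.
DO = 9.82 − 3.347 = 6.473 mg/L.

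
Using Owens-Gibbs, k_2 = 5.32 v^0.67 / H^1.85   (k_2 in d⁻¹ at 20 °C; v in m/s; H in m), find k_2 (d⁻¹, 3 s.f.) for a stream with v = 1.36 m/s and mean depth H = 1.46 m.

k_2 ≈ 3.25 d⁻¹

k_2 = 5.32 × 1.36^0.67 / 1.46^1.85 = 5.32 × 1.229 / 2.014 = 3.246 d⁻¹.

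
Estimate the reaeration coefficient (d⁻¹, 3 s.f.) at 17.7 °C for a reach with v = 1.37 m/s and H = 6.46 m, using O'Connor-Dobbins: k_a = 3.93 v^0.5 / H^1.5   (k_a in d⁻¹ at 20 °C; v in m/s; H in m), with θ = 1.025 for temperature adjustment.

k_a ≈ 0.265 d⁻¹

k_a(20) = 3.93 × 1.37^0.5 / 6.46^1.5 = 3.93 × 1.170 / 16.42 = 0.2802 d⁻¹.
k_a(17.7) = 0.2802 × 1.025^(17.7−20) = 0.2802 × 0.9448 = 0.2647 d⁻¹.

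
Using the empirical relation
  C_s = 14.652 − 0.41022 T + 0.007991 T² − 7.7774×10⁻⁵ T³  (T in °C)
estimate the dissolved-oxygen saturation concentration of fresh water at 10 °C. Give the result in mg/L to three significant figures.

C_s = 14.652 − 0.41022×10 + 0.007991×10² − 7.7774×10⁻⁵×10³ = 11.27 mg/L.

C_s ≈ 11.3 mg/L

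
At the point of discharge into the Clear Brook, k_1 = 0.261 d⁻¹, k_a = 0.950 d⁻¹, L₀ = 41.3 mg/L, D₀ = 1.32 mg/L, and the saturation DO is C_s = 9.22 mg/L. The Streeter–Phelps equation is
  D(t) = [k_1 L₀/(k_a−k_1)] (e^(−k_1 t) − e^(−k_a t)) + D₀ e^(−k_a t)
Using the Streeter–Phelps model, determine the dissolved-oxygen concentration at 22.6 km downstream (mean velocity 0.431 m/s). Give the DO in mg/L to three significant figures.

Travel time t = x/v = 22.6 km / (0.431 m/s) = 22600 m / 0.431 m/s = 52440 s = 0.6069 d.
k_1 L₀/(k_a−k_1) = 0.261×41.3/(0.950−0.261) = 10.78/0.6890 = 15.64 mg/L.
e^(−k_1 t) = e^(−0.261×0.6069) = 0.8535; e^(−k_a t) = e^(−0.950×0.6069) = 0.5618.
D = 15.64 × (0.8535 − 0.5618) + 1.32 × 0.5618 = 4.563 + 0.7416 = 5.305 mg/L.
DO = C_s − D = 9.22 − 5.305 = 3.915 mg/L.

DO ≈ 3.92 mg/L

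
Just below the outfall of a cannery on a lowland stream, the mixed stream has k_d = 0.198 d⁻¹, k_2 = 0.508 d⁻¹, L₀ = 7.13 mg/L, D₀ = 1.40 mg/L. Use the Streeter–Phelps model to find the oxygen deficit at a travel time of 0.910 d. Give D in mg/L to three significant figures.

k_d L₀/(k_2−k_d) = 0.198×7.13/(0.508−0.198) = 1.412/0.3100 = 4.554 mg/L.
e^(−k_d t) = e^(−0.198×0.9100) = 0.8351; e^(−k_2 t) = e^(−0.508×0.9100) = 0.6298.
D = 4.554 × (0.8351 − 0.6298) + 1.40 × 0.6298 = 0.9348 + 0.8818 = 1.817 mg/L.

D ≈ 1.82 mg/L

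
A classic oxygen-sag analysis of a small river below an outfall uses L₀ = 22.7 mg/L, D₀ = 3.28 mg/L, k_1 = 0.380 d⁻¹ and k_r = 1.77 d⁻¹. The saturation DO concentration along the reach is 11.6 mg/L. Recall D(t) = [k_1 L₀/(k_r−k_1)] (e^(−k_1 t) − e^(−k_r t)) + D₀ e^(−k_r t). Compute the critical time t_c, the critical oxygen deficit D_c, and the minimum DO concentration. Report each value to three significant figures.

At the critical point dD/dt = 0, so k_1 L₀ e^(−k_1 t) = k_r D. Substituting D(t) from the Streeter–Phelps equation and solving for t gives
t_c = ln[(k_r/k_1)(1 − D₀(k_r−k_1)/(k_1 L₀))] / (k_r−k_1).
Here k_r−k_1 = 1.390 d⁻¹ and 1 − D₀(k_r−k_1)/(k_1 L₀) = 1 − 3.28×1.390/(0.380×22.7) = 0.4715, so
t_c = ln(4.658 × 0.4715) / 1.390 = 0.7866 / 1.390 = 0.5659 d.
L(t_c) = L₀ e^(−k_1 t_c) = 22.7 × 0.8065 = 18.31 mg/L, and at the critical point k_r D_c = k_1 L, so D_c = (0.380/1.77) × 18.31 = 3.930 mg/L.
Minimum DO = C_s − D_c = 11.6 − 3.930 = 7.670 mg/L.

t_c ≈ 0.566 d; D_c ≈ 3.93 mg/L; min DO ≈ 7.67 mg/L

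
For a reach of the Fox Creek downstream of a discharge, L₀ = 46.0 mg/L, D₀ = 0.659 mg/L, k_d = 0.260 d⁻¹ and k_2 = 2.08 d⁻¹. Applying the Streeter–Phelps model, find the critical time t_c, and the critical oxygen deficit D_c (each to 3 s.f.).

At the critical point dD/dt = 0, so k_d L₀ e^(−k_d t) = k_2 D. Substituting D(t) from the Streeter–Phelps equation and solving for t gives
t_c = ln[(k_2/k_d)(1 − D₀(k_2−k_d)/(k_d L₀))] / (k_2−k_d).
Here k_2−k_d = 1.820 d⁻¹ and 1 − D₀(k_2−k_d)/(k_d L₀) = 1 − 0.659×1.820/(0.260×46.0) = 0.8997, so
t_c = ln(8.000 × 0.8997) / 1.820 = 1.974 / 1.820 = 1.084 d.
L(t_c) = L₀ e^(−k_d t_c) = 46.0 × 0.7543 = 34.70 mg/L, and at the critical point k_2 D_c = k_d L, so D_c = (0.260/2.08) × 34.70 = 4.337 mg/L.

t_c ≈ 1.08 d; D_c ≈ 4.34 mg/L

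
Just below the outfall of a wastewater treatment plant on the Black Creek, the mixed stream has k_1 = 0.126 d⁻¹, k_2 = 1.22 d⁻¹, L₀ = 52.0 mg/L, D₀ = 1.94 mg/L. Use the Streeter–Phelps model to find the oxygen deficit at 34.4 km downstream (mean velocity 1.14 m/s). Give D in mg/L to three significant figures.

D ≈ 3.09 mg/L

Travel time t = x/v = 34.4 km / (1.14 m/s) = 34400 m / 1.14 m/s = 30180 s = 0.3493 d.
k_1 L₀/(k_2−k_1) = 0.126×52.0/(1.22−0.126) = 6.552/1.094 = 5.989 mg/L.
e^(−k_1 t) = e^(−0.126×0.3493) = 0.9569; e^(−k_2 t) = e^(−1.22×0.3493) = 0.6531.
D = 5.989 × (0.9569 − 0.6531) + 1.94 × 0.6531 = 1.820 + 1.267 = 3.087 mg/L.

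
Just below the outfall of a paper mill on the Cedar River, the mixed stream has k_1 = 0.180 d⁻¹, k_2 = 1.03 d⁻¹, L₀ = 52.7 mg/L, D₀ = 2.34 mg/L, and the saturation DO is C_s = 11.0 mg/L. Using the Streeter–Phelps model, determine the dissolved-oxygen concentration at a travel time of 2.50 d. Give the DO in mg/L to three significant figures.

DO ≈ 4.56 mg/L

k_1 L₀/(k_2−k_1) = 0.180×52.7/(1.03−0.180) = 9.486/0.8500 = 11.16 mg/L.
e^(−k_1 t) = e^(−0.180×2.500) = 0.6376; e^(−k_2 t) = e^(−1.03×2.500) = 0.07615.
D = 11.16 × (0.6376 − 0.07615) + 2.34 × 0.07615 = 6.266 + 0.1782 = 6.444 mg/L.
DO = C_s − D = 11.0 − 6.444 = 4.556 mg/L.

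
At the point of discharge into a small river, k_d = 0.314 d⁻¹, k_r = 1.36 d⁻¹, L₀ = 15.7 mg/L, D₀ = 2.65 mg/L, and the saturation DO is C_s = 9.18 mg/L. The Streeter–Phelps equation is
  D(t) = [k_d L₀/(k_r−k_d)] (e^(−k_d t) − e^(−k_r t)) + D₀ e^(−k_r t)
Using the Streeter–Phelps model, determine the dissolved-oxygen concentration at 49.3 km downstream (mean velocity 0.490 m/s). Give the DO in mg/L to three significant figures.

DO ≈ 6.33 mg/L

Travel time t = x/v = 49.3 km / (0.490 m/s) = 49300 m / 0.490 m/s = 100600 s = 1.164 d.
k_d L₀/(k_r−k_d) = 0.314×15.7/(1.36−0.314) = 4.930/1.046 = 4.713 mg/L.
e^(−k_d t) = e^(−0.314×1.164) = 0.6937; e^(−k_r t) = e^(−1.36×1.164) = 0.2052.
D = 4.713 × (0.6937 − 0.2052) + 2.65 × 0.2052 = 2.302 + 0.5438 = 2.846 mg/L.
DO = C_s − D = 9.18 − 2.846 = 6.334 mg/L.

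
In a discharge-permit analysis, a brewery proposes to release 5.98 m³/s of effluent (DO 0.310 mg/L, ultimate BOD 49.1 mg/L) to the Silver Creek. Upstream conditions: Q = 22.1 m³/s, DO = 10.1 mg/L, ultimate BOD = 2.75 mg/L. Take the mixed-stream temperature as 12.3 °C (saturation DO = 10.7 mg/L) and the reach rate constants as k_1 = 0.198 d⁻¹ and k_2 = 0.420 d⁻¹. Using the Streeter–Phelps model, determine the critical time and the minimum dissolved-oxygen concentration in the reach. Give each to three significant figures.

t_c ≈ 2.16 d; minimum DO ≈ 6.82 mg/L

Mixed DO = (22.1×10.1 + 5.98×0.310)/(22.1+5.98) = 225.1/28.08 = 8.015 mg/L.
Mixed L₀ = (22.1×2.75 + 5.98×49.1)/(28.08) = 354.4/28.08 = 12.62 mg/L.
Initial deficit D₀ = C_s − DO₀ = 10.7 − 8.015 = 2.685 mg/L.
t_c = (1/0.2220) ln[(0.420/0.198)(1 − 2.685×0.2220/(0.198×12.62))] = 4.505 × ln(1.615) = 2.160 d.
D_c = (0.198/0.420) × 12.62 × e^(−0.198×2.160) = 0.4714 × 12.62 × 0.6520 = 3.879 mg/L.
Minimum DO = 10.7 − 3.879 = 6.821 mg/L.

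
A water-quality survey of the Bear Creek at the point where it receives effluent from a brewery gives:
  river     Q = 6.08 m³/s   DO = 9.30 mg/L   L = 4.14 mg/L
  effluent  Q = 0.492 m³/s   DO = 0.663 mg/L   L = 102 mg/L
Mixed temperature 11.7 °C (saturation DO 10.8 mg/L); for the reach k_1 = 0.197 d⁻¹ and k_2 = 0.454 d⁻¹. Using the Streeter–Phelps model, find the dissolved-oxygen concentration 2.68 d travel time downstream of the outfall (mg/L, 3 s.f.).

DO ≈ 7.58 mg/L

Mixed DO = (6.08×9.30 + 0.492×0.663)/(6.08+0.492) = 56.87/6.572 = 8.653 mg/L.
Mixed L₀ = (6.08×4.14 + 0.492×102)/(6.572) = 75.36/6.572 = 11.47 mg/L.
Initial deficit D₀ = C_s − DO₀ = 10.8 − 8.653 = 2.147 mg/L.
D(2.68) = [0.197×11.47/(0.454−0.197)](e^(−0.197×2.68) − e^(−0.454×2.68)) + 2.147 e^(−0.454×2.68)
= 8.789 × (0.5898 − 0.2962) + 2.147 × 0.2962 = 3.216 mg/L.
DO = 10.8 − 3.216 = 7.584 mg/L.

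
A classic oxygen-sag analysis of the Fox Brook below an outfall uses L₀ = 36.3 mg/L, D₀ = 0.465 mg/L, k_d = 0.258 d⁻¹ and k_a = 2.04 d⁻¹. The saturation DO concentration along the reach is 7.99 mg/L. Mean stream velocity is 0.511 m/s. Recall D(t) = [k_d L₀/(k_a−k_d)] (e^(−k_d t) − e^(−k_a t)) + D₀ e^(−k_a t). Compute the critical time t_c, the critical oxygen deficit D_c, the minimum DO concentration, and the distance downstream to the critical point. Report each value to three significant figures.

t_c ≈ 1.11 d; D_c ≈ 3.45 mg/L; min DO ≈ 4.54 mg/L; x_c ≈ 48.9 km

At the critical point dD/dt = 0, so k_d L₀ e^(−k_d t) = k_a D. Substituting D(t) from the Streeter–Phelps equation and solving for t gives
t_c = ln[(k_a/k_d)(1 − D₀(k_a−k_d)/(k_d L₀))] / (k_a−k_d).
Here k_a−k_d = 1.782 d⁻¹ and 1 − D₀(k_a−k_d)/(k_d L₀) = 1 − 0.465×1.782/(0.258×36.3) = 0.9115, so
t_c = ln(7.907 × 0.9115) / 1.782 = 1.975 / 1.782 = 1.108 d.
L(t_c) = L₀ e^(−k_d t_c) = 36.3 × 0.7513 = 27.27 mg/L, and at the critical point k_a D_c = k_d L, so D_c = (0.258/2.04) × 27.27 = 3.449 mg/L.
Minimum DO = C_s − D_c = 7.99 − 3.449 = 4.541 mg/L.
x_c = v t_c = 0.511 m/s × 1.108 d × 86400 s/d = 48930 m ≈ 48.9 km.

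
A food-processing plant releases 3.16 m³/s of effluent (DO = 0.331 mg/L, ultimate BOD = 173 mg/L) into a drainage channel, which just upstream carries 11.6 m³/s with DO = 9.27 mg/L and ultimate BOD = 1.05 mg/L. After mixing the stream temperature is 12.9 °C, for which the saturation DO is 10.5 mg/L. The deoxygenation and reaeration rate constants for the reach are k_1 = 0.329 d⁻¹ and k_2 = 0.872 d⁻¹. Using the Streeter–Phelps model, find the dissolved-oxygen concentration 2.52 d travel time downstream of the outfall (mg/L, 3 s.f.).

Mixed DO = (11.6×9.27 + 3.16×0.331)/(11.6+3.16) = 108.6/14.76 = 7.356 mg/L.
Mixed L₀ = (11.6×1.05 + 3.16×173)/(14.76) = 558.9/14.76 = 37.86 mg/L.
Initial deficit D₀ = C_s − DO₀ = 10.5 − 7.356 = 3.144 mg/L.
D(2.52) = [0.329×37.86/(0.872−0.329)](e^(−0.329×2.52) − e^(−0.872×2.52)) + 3.144 e^(−0.872×2.52)
= 22.94 × (0.4365 − 0.1111) + 3.144 × 0.1111 = 7.813 mg/L.
DO = 10.5 − 7.813 = 2.687 mg/L.

DO ≈ 2.69 mg/L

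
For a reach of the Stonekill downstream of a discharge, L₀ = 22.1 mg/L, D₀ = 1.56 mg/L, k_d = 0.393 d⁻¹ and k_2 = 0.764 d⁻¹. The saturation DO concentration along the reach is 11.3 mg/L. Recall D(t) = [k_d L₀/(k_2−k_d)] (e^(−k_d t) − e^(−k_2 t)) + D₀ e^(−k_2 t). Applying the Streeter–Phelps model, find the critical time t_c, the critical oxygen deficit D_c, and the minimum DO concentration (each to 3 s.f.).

t_c ≈ 1.61 d; D_c ≈ 6.05 mg/L; min DO ≈ 5.25 mg/L

t_c = [1/(k_2−k_d)] ln[(k_2/k_d)(1 − D₀(k_2−k_d)/(k_d L₀))]
= [1/(0.764−0.393)] ln[(0.764/0.393)(1 − 1.56×0.3710/(0.393×22.1))]
= (1/0.3710) ln[1.944 × 0.9334] = 2.695 × ln(1.814) = 2.695 × 0.5958 = 1.606 d.
D_c = (k_d/k_2) L₀ e^(−k_d t_c) = (0.393/0.764) × 22.1 × e^(−0.393×1.606) = 0.5144 × 22.1 × 0.5320 = 6.048 mg/L.
Minimum DO = C_s − D_c = 11.3 − 6.048 = 5.252 mg/L.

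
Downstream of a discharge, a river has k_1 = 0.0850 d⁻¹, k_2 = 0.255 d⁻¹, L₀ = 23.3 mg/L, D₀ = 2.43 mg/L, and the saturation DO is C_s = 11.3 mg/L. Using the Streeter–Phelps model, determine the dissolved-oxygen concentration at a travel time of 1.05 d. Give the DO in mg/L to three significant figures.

DO ≈ 7.70 mg/L

k_1 L₀/(k_2−k_1) = 0.0850×23.3/(0.255−0.0850) = 1.981/0.1700 = 11.65 mg/L.
e^(−k_1 t) = e^(−0.0850×1.050) = 0.9146; e^(−k_2 t) = e^(−0.255×1.050) = 0.7651.
D = 11.65 × (0.9146 − 0.7651) + 2.43 × 0.7651 = 1.742 + 1.859 = 3.601 mg/L.
DO = C_s − D = 11.3 − 3.601 = 7.699 mg/L.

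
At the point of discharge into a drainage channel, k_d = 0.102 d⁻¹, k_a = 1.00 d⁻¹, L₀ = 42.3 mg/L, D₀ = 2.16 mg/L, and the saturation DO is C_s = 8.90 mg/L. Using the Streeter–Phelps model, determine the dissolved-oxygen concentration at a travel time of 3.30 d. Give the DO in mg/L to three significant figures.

k_d L₀/(k_a−k_d) = 0.102×42.3/(1.00−0.102) = 4.315/0.8980 = 4.805 mg/L.
e^(−k_d t) = e^(−0.102×3.300) = 0.7142; e^(−k_a t) = e^(−1.00×3.300) = 0.03688.
D = 4.805 × (0.7142 − 0.03688) + 2.16 × 0.03688 = 3.254 + 0.07967 = 3.334 mg/L.
DO = C_s − D = 8.90 − 3.334 = 5.566 mg/L.

DO ≈ 5.57 mg/L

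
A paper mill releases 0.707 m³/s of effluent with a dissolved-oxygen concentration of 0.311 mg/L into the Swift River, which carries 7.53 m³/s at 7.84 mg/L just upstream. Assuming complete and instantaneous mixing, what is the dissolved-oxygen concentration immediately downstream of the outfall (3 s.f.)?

Flow-weighted mixing: C = (Q_r C_r + Q_w C_w)/(Q_r + Q_w)
= (7.53×7.84 + 0.707×0.311)/(7.53 + 0.707) = 59.26/8.237 = 7.194 mg/L.

7.19 mg/L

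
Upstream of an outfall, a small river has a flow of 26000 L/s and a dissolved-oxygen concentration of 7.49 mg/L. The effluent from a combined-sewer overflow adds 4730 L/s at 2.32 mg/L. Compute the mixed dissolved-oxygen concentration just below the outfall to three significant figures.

6.69 mg/L

Flow-weighted mixing: C = (Q_r C_r + Q_w C_w)/(Q_r + Q_w)
= (26000×7.49 + 4730×2.32)/(26000 + 4730) = 205700/30730 = 6.694 mg/L.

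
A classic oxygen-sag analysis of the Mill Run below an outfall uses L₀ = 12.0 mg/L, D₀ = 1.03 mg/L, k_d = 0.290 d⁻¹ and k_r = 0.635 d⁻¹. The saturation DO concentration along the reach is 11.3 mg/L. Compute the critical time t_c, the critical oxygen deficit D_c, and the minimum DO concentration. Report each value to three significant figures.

t_c ≈ 1.96 d; D_c ≈ 3.10 mg/L; min DO ≈ 8.20 mg/L

t_c = [1/(k_r−k_d)] ln[(k_r/k_d)(1 − D₀(k_r−k_d)/(k_d L₀))]
= [1/(0.635−0.290)] ln[(0.635/0.290)(1 − 1.03×0.3450/(0.290×12.0))]
= (1/0.3450) ln[2.190 × 0.8979] = 2.899 × ln(1.966) = 2.899 × 0.6760 = 1.960 d.
D_c = (k_d/k_r) L₀ e^(−k_d t_c) = (0.290/0.635) × 12.0 × e^(−0.290×1.960) = 0.4567 × 12.0 × 0.5665 = 3.105 mg/L.
Minimum DO = C_s − D_c = 11.3 − 3.105 = 8.195 mg/L.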